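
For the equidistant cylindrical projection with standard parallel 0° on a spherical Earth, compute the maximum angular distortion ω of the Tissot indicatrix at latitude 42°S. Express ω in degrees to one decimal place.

In the plate carrée (x = Rλ, y = Rφ), meridians are true-scale (h = 1) and parallels are stretched by k = sec φ.
At 42°: h = 1.000, k = 1.346; principal scales a = 1.346, b = 1.000.
sin(ω/2) = (a − b)/(a + b) = 0.3456/2.346 = 0.1474, so ω = 2 arcsin(0.1474) ≈ 16.9°.

16.9°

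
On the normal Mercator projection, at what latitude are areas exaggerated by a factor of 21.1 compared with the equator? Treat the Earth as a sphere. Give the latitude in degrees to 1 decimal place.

Mercator areal scale is sec²φ.
sec²φ = 21.1  ⇒  cos²φ = 0.04739  ⇒  cos φ = 0.2177.
φ = arccos(0.2177) ≈ 77.4°.

77.4°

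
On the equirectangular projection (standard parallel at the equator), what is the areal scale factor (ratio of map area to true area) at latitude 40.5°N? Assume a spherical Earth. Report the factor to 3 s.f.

1.32

In the plate carrée (x = Rλ, y = Rφ), meridians are true-scale (h = 1) and parallels are stretched by k = sec φ.
Areal scale = h·k = 1 × sec φ; at 40.5°, h = 1.000, k = 1.315, so h·k = 1.315.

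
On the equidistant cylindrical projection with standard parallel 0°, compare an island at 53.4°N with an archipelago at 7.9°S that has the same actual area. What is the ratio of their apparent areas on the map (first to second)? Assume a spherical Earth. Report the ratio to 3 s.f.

Plate carrée maps x = Rλ, y = Rφ. The meridian scale is h = 1 and the parallel scale is k = 1/cos φ = sec φ.
Areal scale at 53.4°: h·k = 1.000 × 1.677 = 1.677.
Areal scale at 7.9°: h·k = 1.000 × 1.010 = 1.010.
Ratio = 1.677/1.010 ≈ 1.66.

1.66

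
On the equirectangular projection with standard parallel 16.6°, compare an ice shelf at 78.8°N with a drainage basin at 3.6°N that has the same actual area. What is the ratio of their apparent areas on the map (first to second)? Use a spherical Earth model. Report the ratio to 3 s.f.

In the equirectangular projection with standard parallel φ₀ = 16.6° (x = Rλ cos φ₀, y = Rφ), meridians are true-scale (h = 1) and the parallel scale is k = cos φ₀ / cos φ.
Areal scale at 78.8°: h·k = 1.000 × 4.934 = 4.934.
Areal scale at 3.6°: h·k = 1.000 × 0.9602 = 0.9602.
Ratio = 4.934/0.9602 ≈ 5.14.

5.14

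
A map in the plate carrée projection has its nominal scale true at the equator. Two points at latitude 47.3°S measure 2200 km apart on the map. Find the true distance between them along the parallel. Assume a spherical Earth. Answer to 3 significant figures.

For the equirectangular projection with φ₀ = 0 (plate carrée), h = 1 along meridians and k = sec φ along parallels.
Along the parallel at 47.3°, map distances are exaggerated by k = sec 47.3° = 1.475.
True distance = 2200 / 1.475 = 2200 × cos 47.3° ≈ 1490 km.

1490 km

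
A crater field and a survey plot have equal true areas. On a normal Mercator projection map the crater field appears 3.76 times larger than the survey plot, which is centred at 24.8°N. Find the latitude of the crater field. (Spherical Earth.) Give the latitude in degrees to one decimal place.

62.1°

On Mercator, (apparent₁)/(apparent₂) = sec²φ₁ / sec²φ₂ when true areas are equal.
cos²φ₂ / cos²φ₁ = 3.76  ⇒  cos φ₁ = cos 24.8° / √3.76 = 0.9078/1.939 = 0.4682.
φ₁ = arccos(0.4682) ≈ 62.1°.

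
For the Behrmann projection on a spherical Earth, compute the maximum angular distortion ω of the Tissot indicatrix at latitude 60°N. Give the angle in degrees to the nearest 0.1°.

60.0°

Behrmann is a cylindrical equal-area projection with standard parallels at ±30°. A cylindrical equal-area projection with standard parallel φ₀ has meridian scale h = cos φ / cos φ₀ and parallel scale k = cos φ₀ / cos φ (so areas are preserved, h·k = 1).
At 60°: h = 0.5774, k = 1.732; principal scales a = 1.732, b = 0.5774.
sin(ω/2) = (a − b)/(a + b) = 1.155/2.309 = 0.5000, so ω = 2 arcsin(0.5000) ≈ 60.0°.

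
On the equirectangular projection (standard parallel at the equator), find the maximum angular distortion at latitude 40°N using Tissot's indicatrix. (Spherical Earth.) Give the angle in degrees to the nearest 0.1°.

15.2°

In the plate carrée (x = Rλ, y = Rφ), meridians are true-scale (h = 1) and parallels are stretched by k = sec φ.
At 40°: h = 1.000, k = 1.305; principal scales a = 1.305, b = 1.000.
sin(ω/2) = (a − b)/(a + b) = 0.3054/2.305 = 0.1325, so ω = 2 arcsin(0.1325) ≈ 15.2°.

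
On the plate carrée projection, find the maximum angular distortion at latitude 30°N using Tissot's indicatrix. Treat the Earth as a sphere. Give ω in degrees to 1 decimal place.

8.2°

For the equirectangular projection with φ₀ = 0 (plate carrée), h = 1 along meridians and k = sec φ along parallels.
At 30°: h = 1.000, k = 1.155; principal scales a = 1.155, b = 1.000.
sin(ω/2) = (a − b)/(a + b) = 0.1547/2.155 = 0.07180, so ω = 2 arcsin(0.07180) ≈ 8.2°.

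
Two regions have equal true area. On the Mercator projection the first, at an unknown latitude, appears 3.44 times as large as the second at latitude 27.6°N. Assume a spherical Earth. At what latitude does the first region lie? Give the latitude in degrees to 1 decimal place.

For equal true areas on Mercator, apparent areas scale as sec²φ, so the ratio is cos²φ₂ / cos²φ₁.
cos²φ₂ / cos²φ₁ = 3.44  ⇒  cos φ₁ = cos 27.6° / √3.44 = 0.8862/1.855 = 0.4778.
φ₁ = arccos(0.4778) ≈ 61.5°.

61.5°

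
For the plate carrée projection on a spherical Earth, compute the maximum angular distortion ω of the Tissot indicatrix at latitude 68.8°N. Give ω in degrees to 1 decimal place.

55.9°

For the equirectangular projection with φ₀ = 0 (plate carrée), h = 1 along meridians and k = sec φ along parallels.
At 68.8°: h = 1.000, k = 2.765; principal scales a = 2.765, b = 1.000.
sin(ω/2) = (a − b)/(a + b) = 1.765/3.765 = 0.4688, so ω = 2 arcsin(0.4688) ≈ 55.9°.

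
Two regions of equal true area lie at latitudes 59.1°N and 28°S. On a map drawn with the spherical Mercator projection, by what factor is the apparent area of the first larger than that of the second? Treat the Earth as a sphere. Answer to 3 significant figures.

2.96

Mercator is conformal with k = sec φ, so areal scale = k² = sec²φ.
At 59.1°: sec²(59.1°) = 1/0.5135² = 3.792.
At 28°: sec²(28°) = 1/0.8829² = 1.283.
Ratio = 3.792/1.283 = cos²(28°)/cos²(59.1°) ≈ 2.96.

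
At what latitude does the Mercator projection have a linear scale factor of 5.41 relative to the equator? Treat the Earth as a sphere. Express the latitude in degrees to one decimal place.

79.3°

Mercator scale is k = sec φ = 1/cos φ.
1/cos φ = 5.41  ⇒  cos φ = 0.1848  ⇒  φ = arccos(0.1848) ≈ 79.3°.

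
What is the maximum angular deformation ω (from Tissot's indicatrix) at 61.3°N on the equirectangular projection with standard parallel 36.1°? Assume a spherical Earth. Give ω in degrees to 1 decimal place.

With standard parallel φ₀ = 36.1°, the equirectangular projection gives x = Rλ cos φ₀, y = Rφ, so h = 1 and k = cos 36.1° / cos φ.
At 61.3°: h = 1.000, k = 1.683; principal scales a = 1.683, b = 1.000.
sin(ω/2) = (a − b)/(a + b) = 0.6825/2.683 = 0.2544, so ω = 2 arcsin(0.2544) ≈ 29.5°.

29.5°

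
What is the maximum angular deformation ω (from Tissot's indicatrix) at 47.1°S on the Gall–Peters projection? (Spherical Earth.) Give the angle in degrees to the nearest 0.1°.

Gall–Peters is a cylindrical equal-area projection with standard parallels at ±45°. For cylindrical equal-area with standard parallel φ₀, h = cos φ / cos φ₀ and k = cos φ₀ / cos φ, so h·k = 1.
At 47.1°: h = 0.9627, k = 1.039; principal scales a = 1.039, b = 0.9627.
sin(ω/2) = (a − b)/(a + b) = 0.07608/2.001 = 0.03801, so ω = 2 arcsin(0.03801) ≈ 4.4°.

4.4°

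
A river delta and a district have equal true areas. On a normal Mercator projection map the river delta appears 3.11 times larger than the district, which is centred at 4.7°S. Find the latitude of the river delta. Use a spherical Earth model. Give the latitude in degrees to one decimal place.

Mercator areal scale is sec²φ, so apparent-area ratio = sec²φ₁ / sec²φ₂ = cos²φ₂ / cos²φ₁.
cos²φ₂ / cos²φ₁ = 3.11  ⇒  cos φ₁ = cos 4.7° / √3.11 = 0.9966/1.764 = 0.5651.
φ₁ = arccos(0.5651) ≈ 55.6°.

55.6°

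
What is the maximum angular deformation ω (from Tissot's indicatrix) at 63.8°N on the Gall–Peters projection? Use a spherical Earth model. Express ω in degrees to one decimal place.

The Gall–Peters projection is cylindrical equal-area with φ₀ = 45°. For cylindrical equal-area with standard parallel φ₀, h = cos φ / cos φ₀ and k = cos φ₀ / cos φ, so h·k = 1.
At 63.8°: h = 0.6244, k = 1.602; principal scales a = 1.602, b = 0.6244.
sin(ω/2) = (a − b)/(a + b) = 0.9772/2.226 = 0.4390, so ω = 2 arcsin(0.4390) ≈ 52.1°.

52.1°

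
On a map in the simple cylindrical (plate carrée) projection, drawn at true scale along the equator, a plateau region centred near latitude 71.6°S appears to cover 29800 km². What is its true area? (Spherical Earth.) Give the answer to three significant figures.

9410 km²

Plate carrée maps x = Rλ, y = Rφ. The meridian scale is h = 1 and the parallel scale is k = 1/cos φ = sec φ.
Areal scale = h·k = 1 × sec φ; at 71.6°, h = 1.000, k = 3.168, so h·k = 3.168.
True area = apparent / (areal scale) = 29800 / 3.168 ≈ 9410 km².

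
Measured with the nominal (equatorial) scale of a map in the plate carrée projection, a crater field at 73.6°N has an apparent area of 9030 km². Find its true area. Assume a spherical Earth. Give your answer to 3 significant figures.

In the plate carrée (x = Rλ, y = Rφ), meridians are true-scale (h = 1) and parallels are stretched by k = sec φ.
Areal scale = h·k = 1 × sec φ; at 73.6°, h = 1.000, k = 3.542, so h·k = 3.542.
True area = apparent / (areal scale) = 9030 / 3.542 ≈ 2550 km².

2550 km²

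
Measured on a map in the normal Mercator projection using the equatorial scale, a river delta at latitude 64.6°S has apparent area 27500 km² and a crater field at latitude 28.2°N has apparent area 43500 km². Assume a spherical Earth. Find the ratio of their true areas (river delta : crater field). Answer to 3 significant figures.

Mercator's areal exaggeration is sec²φ; hence true area = (apparent area) · cos²φ.
True area of river delta: 27500 × cos²(64.6°) = 27500 × 0.1840 = 5060 km².
True area of crater field: 43500 × cos²(28.2°) = 43500 × 0.7767 = 33790 km².
Ratio = 5060 / 33790 ≈ 0.150.

0.150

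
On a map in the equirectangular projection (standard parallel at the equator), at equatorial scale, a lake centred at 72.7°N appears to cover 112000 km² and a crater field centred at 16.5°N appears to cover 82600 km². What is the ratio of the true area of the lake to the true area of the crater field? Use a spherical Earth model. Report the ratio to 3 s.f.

Plate carrée has h = 1 and k = sec φ, giving areal scale sec φ; true area = (apparent area) · cos φ.
True area of lake: 112000 × cos(72.7°) = 112000 × 0.2974 = 33310 km².
True area of crater field: 82600 × cos(16.5°) = 82600 × 0.9588 = 79200 km².
Ratio = 33310 / 79200 ≈ 0.421.

0.421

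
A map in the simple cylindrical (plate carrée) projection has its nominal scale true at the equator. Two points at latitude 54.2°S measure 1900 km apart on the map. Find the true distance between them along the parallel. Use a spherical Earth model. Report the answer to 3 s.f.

1110 km

For the equirectangular projection with φ₀ = 0 (plate carrée), h = 1 along meridians and k = sec φ along parallels.
Along the parallel at 54.2°, map distances are exaggerated by k = sec 54.2° = 1.710.
True distance = 1900 / 1.710 = 1900 × cos 54.2° ≈ 1110 km.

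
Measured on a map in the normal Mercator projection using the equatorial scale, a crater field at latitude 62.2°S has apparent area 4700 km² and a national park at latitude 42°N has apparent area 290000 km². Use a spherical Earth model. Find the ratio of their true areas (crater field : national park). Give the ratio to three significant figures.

0.00638

On Mercator the areal scale is sec²φ, so true area = apparent × cos²φ.
True area of crater field: 4700 × cos²(62.2°) = 4700 × 0.2175 = 1022 km².
True area of national park: 290000 × cos²(42°) = 290000 × 0.5523 = 160200 km².
Ratio = 1022 / 160200 ≈ 0.00638.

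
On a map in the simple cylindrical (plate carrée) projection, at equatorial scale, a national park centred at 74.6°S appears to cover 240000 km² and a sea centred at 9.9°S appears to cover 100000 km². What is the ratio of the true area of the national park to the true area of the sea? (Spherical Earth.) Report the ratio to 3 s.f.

On the plate carrée, areal scale = h·k = 1 × sec φ, so true area = apparent × cos φ.
True area of national park: 240000 × cos(74.6°) = 240000 × 0.2656 = 63730 km².
True area of sea: 100000 × cos(9.9°) = 100000 × 0.9851 = 98510 km².
Ratio = 63730 / 98510 ≈ 0.647.

0.647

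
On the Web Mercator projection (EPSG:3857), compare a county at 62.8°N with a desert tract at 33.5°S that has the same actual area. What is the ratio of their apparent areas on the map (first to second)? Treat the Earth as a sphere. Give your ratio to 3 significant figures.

3.33

Mercator is conformal with k = sec φ, so areal scale = k² = sec²φ.
At 62.8°: sec²(62.8°) = 1/0.4571² = 4.786.
At 33.5°: sec²(33.5°) = 1/0.8339² = 1.438.
Ratio = 4.786/1.438 = cos²(33.5°)/cos²(62.8°) ≈ 3.33.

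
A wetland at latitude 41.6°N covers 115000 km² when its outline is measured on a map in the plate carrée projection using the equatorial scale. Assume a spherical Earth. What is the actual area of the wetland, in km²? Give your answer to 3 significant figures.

For the equirectangular projection with φ₀ = 0 (plate carrée), h = 1 along meridians and k = sec φ along parallels.
Areal scale = h·k = 1 × sec φ; at 41.6°, h = 1.000, k = 1.337, so h·k = 1.337.
True area = apparent / (areal scale) = 115000 / 1.337 ≈ 86000 km².

86000 km²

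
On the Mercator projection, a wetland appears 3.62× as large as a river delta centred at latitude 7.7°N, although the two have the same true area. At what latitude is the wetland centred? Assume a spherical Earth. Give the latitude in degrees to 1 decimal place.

On Mercator, (apparent₁)/(apparent₂) = sec²φ₁ / sec²φ₂ when true areas are equal.
cos²φ₂ / cos²φ₁ = 3.62  ⇒  cos φ₁ = cos 7.7° / √3.62 = 0.9910/1.903 = 0.5208.
φ₁ = arccos(0.5208) ≈ 58.6°.

58.6°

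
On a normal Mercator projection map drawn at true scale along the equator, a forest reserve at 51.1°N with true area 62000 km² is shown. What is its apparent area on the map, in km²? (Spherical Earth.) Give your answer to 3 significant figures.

157000 km²

For Mercator, h = k = sec φ (a conformal cylindrical projection has a single point scale, 1/cos φ).
Areal scale = k² = sec²φ = 1/cos²(51.1°) = 1/0.6280² = 2.536.
Apparent area = 62000 × 2.536 ≈ 157000 km².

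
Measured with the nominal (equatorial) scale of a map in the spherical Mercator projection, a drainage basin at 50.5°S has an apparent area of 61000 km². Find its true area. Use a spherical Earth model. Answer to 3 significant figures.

Mercator is conformal, so the point scale is isotropic: h = k = sec φ = 1/cos φ.
Areal scale = k² = sec²φ = 1/cos²(50.5°) = 1/0.6361² = 2.472.
True area = apparent / (areal scale) = 61000 / 2.472 ≈ 24700 km².

24700 km²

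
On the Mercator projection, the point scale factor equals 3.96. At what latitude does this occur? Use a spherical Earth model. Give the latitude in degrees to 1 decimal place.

75.4°

Mercator scale is k = sec φ = 1/cos φ.
1/cos φ = 3.96  ⇒  cos φ = 0.2525  ⇒  φ = arccos(0.2525) ≈ 75.4°.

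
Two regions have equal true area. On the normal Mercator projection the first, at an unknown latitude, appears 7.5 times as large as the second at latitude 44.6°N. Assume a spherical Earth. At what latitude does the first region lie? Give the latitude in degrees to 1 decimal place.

For equal true areas on Mercator, apparent areas scale as sec²φ, so the ratio is cos²φ₂ / cos²φ₁.
cos²φ₂ / cos²φ₁ = 7.5  ⇒  cos φ₁ = cos 44.6° / √7.5 = 0.7120/2.739 = 0.2600.
φ₁ = arccos(0.2600) ≈ 74.9°.

74.9°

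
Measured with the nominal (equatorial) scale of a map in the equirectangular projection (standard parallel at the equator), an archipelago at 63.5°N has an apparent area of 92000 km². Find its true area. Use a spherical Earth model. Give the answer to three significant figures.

In the plate carrée (x = Rλ, y = Rφ), meridians are true-scale (h = 1) and parallels are stretched by k = sec φ.
Areal scale = h·k = 1 × sec φ; at 63.5°, h = 1.000, k = 2.241, so h·k = 2.241.
True area = apparent / (areal scale) = 92000 / 2.241 ≈ 41100 km².

41100 km²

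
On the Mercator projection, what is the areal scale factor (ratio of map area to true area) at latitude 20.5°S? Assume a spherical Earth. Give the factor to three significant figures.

1.14

Mercator is conformal, so the point scale is isotropic: h = k = sec φ = 1/cos φ.
Areal scale = k² = sec²φ = 1/cos²(20.5°) = 1/0.9367² = 1.140.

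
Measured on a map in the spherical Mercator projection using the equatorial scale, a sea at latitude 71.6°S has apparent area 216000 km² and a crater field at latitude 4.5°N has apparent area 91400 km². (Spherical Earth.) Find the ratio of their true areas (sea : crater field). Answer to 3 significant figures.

On Mercator the areal scale is sec²φ, so true area = apparent × cos²φ.
True area of sea: 216000 × cos²(71.6°) = 216000 × 0.09963 = 21520 km².
True area of crater field: 91400 × cos²(4.5°) = 91400 × 0.9938 = 90840 km².
Ratio = 21520 / 90840 ≈ 0.237.

0.237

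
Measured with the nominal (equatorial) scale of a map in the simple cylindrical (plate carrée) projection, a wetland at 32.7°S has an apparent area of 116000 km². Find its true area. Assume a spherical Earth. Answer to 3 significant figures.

For the equirectangular projection with φ₀ = 0 (plate carrée), h = 1 along meridians and k = sec φ along parallels.
Areal scale = h·k = 1 × sec φ; at 32.7°, h = 1.000, k = 1.188, so h·k = 1.188.
True area = apparent / (areal scale) = 116000 / 1.188 ≈ 97600 km².

97600 km²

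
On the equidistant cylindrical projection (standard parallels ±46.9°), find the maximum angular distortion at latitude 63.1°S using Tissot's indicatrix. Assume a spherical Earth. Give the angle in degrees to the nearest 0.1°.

In the equirectangular projection with standard parallel φ₀ = 46.9° (x = Rλ cos φ₀, y = Rφ), meridians are true-scale (h = 1) and the parallel scale is k = cos φ₀ / cos φ.
At 63.1°: h = 1.000, k = 1.510; principal scales a = 1.510, b = 1.000.
sin(ω/2) = (a − b)/(a + b) = 0.5102/2.510 = 0.2033, so ω = 2 arcsin(0.2033) ≈ 23.5°.

23.5°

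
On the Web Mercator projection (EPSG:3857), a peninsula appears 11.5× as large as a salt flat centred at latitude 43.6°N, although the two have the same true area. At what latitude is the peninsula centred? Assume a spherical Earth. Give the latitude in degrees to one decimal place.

77.7°

Mercator areal scale is sec²φ, so apparent-area ratio = sec²φ₁ / sec²φ₂ = cos²φ₂ / cos²φ₁.
cos²φ₂ / cos²φ₁ = 11.5  ⇒  cos φ₁ = cos 43.6° / √11.5 = 0.7242/3.391 = 0.2135.
φ₁ = arccos(0.2135) ≈ 77.7°.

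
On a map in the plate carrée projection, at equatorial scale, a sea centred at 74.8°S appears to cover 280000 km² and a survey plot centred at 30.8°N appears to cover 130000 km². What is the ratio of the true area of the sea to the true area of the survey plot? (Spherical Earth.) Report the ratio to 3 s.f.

0.657

Plate carrée has h = 1 and k = sec φ, giving areal scale sec φ; true area = (apparent area) · cos φ.
True area of sea: 280000 × cos(74.8°) = 280000 × 0.2622 = 73410 km².
True area of survey plot: 130000 × cos(30.8°) = 130000 × 0.8590 = 111700 km².
Ratio = 73410 / 111700 ≈ 0.657.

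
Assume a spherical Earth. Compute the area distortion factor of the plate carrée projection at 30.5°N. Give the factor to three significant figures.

1.16

Plate carrée maps x = Rλ, y = Rφ. The meridian scale is h = 1 and the parallel scale is k = 1/cos φ = sec φ.
Areal scale = h·k = 1 × sec φ; at 30.5°, h = 1.000, k = 1.161, so h·k = 1.161.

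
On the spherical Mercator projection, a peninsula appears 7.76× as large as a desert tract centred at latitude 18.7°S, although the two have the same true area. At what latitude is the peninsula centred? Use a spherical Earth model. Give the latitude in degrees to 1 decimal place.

70.1°

For equal true areas on Mercator, apparent areas scale as sec²φ, so the ratio is cos²φ₂ / cos²φ₁.
cos²φ₂ / cos²φ₁ = 7.76  ⇒  cos φ₁ = cos 18.7° / √7.76 = 0.9472/2.786 = 0.3400.
φ₁ = arccos(0.3400) ≈ 70.1°.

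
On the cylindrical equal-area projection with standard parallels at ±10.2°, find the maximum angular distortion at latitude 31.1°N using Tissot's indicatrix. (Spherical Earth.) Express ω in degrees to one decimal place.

15.9°

For cylindrical equal-area with standard parallel φ₀, h = cos φ / cos φ₀ and k = cos φ₀ / cos φ, so h·k = 1.
At 31.1°: h = 0.8700, k = 1.149; principal scales a = 1.149, b = 0.8700.
sin(ω/2) = (a − b)/(a + b) = 0.2794/2.019 = 0.1383, so ω = 2 arcsin(0.1383) ≈ 15.9°.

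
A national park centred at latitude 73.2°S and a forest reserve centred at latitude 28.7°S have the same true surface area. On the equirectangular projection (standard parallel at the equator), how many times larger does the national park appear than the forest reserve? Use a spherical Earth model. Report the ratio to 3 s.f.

For the equirectangular projection with φ₀ = 0 (plate carrée), h = 1 along meridians and k = sec φ along parallels.
Areal scale at 73.2°: h·k = 1.000 × 3.460 = 3.460.
Areal scale at 28.7°: h·k = 1.000 × 1.140 = 1.140.
Ratio = 3.460/1.140 ≈ 3.03.

3.03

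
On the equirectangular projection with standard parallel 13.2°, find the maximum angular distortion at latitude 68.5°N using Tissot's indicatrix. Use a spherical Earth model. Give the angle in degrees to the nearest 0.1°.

53.9°

In the equirectangular projection with standard parallel φ₀ = 13.2° (x = Rλ cos φ₀, y = Rφ), meridians are true-scale (h = 1) and the parallel scale is k = cos φ₀ / cos φ.
At 68.5°: h = 1.000, k = 2.656; principal scales a = 2.656, b = 1.000.
sin(ω/2) = (a − b)/(a + b) = 1.656/3.656 = 0.4530, so ω = 2 arcsin(0.4530) ≈ 53.9°.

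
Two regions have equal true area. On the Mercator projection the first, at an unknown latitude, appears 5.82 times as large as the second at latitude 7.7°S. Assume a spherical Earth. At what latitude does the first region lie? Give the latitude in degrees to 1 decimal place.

On Mercator, (apparent₁)/(apparent₂) = sec²φ₁ / sec²φ₂ when true areas are equal.
cos²φ₂ / cos²φ₁ = 5.82  ⇒  cos φ₁ = cos 7.7° / √5.82 = 0.9910/2.412 = 0.4108.
φ₁ = arccos(0.4108) ≈ 65.7°.

65.7°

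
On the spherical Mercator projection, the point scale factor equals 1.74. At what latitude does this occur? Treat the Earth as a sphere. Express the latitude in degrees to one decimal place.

Mercator scale is k = sec φ = 1/cos φ.
1/cos φ = 1.74  ⇒  cos φ = 0.5747  ⇒  φ = arccos(0.5747) ≈ 54.9°.

54.9°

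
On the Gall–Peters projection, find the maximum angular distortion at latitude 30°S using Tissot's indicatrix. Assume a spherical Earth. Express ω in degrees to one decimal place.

23.1°

Gall–Peters is a cylindrical equal-area projection with standard parallels at ±45°. Cylindrical equal-area (φ₀ = 45°): h = cos φ / cos 45° along meridians, k = cos 45° / cos φ along parallels; h·k = 1.
At 30°: h = 1.225, k = 0.8165; principal scales a = 1.225, b = 0.8165.
sin(ω/2) = (a − b)/(a + b) = 0.4082/2.041 = 0.2000, so ω = 2 arcsin(0.2000) ≈ 23.1°.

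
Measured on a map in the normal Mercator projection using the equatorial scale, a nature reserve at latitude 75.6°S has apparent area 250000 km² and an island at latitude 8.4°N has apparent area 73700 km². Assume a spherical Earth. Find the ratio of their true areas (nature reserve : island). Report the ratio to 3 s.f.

0.214

Since Mercator area scale is 1/cos²φ, the true area equals the apparent area multiplied by cos²φ.
True area of nature reserve: 250000 × cos²(75.6°) = 250000 × 0.06185 = 15460 km².
True area of island: 73700 × cos²(8.4°) = 73700 × 0.9787 = 72130 km².
Ratio = 15460 / 72130 ≈ 0.214.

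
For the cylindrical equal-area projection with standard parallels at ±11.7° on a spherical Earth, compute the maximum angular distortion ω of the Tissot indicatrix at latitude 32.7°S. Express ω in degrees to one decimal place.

A cylindrical equal-area projection with standard parallel φ₀ has meridian scale h = cos φ / cos φ₀ and parallel scale k = cos φ₀ / cos φ (so areas are preserved, h·k = 1).
At 32.7°: h = 0.8594, k = 1.164; principal scales a = 1.164, b = 0.8594.
sin(ω/2) = (a − b)/(a + b) = 0.3043/2.023 = 0.1504, so ω = 2 arcsin(0.1504) ≈ 17.3°.

17.3°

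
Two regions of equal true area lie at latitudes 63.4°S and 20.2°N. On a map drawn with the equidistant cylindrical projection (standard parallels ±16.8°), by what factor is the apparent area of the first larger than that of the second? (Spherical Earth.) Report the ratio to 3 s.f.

The equidistant cylindrical projection with φ₀ = 16.8° has h = 1 (meridians true) and k = cos φ₀ / cos φ along parallels.
Areal scale at 63.4°: h·k = 1.000 × 2.138 = 2.138.
Areal scale at 20.2°: h·k = 1.000 × 1.020 = 1.020.
Ratio = 2.138/1.020 ≈ 2.10.

2.10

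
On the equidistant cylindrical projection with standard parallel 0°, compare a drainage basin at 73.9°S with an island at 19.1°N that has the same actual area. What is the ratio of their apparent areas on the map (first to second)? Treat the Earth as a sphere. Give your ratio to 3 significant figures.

3.41

Plate carrée maps x = Rλ, y = Rφ. The meridian scale is h = 1 and the parallel scale is k = 1/cos φ = sec φ.
Areal scale at 73.9°: h·k = 1.000 × 3.606 = 3.606.
Areal scale at 19.1°: h·k = 1.000 × 1.058 = 1.058.
Ratio = 3.606/1.058 ≈ 3.41.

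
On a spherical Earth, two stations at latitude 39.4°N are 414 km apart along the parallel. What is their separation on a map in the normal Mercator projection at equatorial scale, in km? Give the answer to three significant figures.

536 km

Mercator is conformal, so the point scale is isotropic: h = k = sec φ = 1/cos φ.
Along the parallel, k = sec 39.4° = 1/0.7727 = 1.294.
Map distance = 414 × 1.294 ≈ 536 km.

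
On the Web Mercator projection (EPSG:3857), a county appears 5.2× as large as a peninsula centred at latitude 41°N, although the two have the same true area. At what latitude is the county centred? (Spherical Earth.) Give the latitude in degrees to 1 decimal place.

70.7°

For equal true areas on Mercator, apparent areas scale as sec²φ, so the ratio is cos²φ₂ / cos²φ₁.
cos²φ₂ / cos²φ₁ = 5.2  ⇒  cos φ₁ = cos 41° / √5.2 = 0.7547/2.280 = 0.3310.
φ₁ = arccos(0.3310) ≈ 70.7°.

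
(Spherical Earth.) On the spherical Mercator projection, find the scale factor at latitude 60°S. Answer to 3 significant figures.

The Mercator projection is conformal; its linear scale factor is the same in every direction and equals sec φ = 1/cos φ.
k = 1/cos 60° = 1/0.5000 = 2.000.

2.00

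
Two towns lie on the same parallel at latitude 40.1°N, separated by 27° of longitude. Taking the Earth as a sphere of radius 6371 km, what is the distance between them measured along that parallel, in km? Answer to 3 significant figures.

2300 km

Arc length along a parallel = R cos φ · Δλ (with Δλ in radians).
= 6371 × cos 40.1° × (27° × π/180) = 6371 × 0.7649 × 0.4712 ≈ 2300 km.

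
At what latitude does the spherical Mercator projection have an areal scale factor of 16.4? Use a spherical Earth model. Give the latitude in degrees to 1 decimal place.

75.7°

Mercator areal scale is sec²φ.
sec²φ = 16.4  ⇒  cos²φ = 0.06098  ⇒  cos φ = 0.2469.
φ = arccos(0.2469) ≈ 75.7°.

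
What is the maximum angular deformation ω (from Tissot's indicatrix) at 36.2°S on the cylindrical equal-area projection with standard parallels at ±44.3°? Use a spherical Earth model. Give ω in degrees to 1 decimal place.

13.7°

A cylindrical equal-area projection with standard parallel φ₀ has meridian scale h = cos φ / cos φ₀ and parallel scale k = cos φ₀ / cos φ (so areas are preserved, h·k = 1).
At 36.2°: h = 1.128, k = 0.8869; principal scales a = 1.128, b = 0.8869.
sin(ω/2) = (a − b)/(a + b) = 0.2406/2.014 = 0.1195, so ω = 2 arcsin(0.1195) ≈ 13.7°.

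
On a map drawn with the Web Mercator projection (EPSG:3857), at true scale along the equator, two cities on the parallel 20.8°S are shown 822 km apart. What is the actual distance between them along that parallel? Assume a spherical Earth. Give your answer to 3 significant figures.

Mercator is conformal, so the point scale is isotropic: h = k = sec φ = 1/cos φ.
Along the parallel at 20.8°, map distances are exaggerated by k = sec 20.8° = 1.070.
True distance = 822 / 1.070 = 822 × cos 20.8° ≈ 768 km.

768 km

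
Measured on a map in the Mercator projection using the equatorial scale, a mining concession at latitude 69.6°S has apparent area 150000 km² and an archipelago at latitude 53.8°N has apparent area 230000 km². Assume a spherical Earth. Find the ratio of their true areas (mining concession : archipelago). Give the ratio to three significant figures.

0.227

On Mercator the areal scale is sec²φ, so true area = apparent × cos²φ.
True area of mining concession: 150000 × cos²(69.6°) = 150000 × 0.1215 = 18230 km².
True area of archipelago: 230000 × cos²(53.8°) = 230000 × 0.3488 = 80230 km².
Ratio = 18230 / 80230 ≈ 0.227.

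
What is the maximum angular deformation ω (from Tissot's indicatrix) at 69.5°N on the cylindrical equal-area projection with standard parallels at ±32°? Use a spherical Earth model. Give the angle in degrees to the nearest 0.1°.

For cylindrical equal-area with standard parallel φ₀, h = cos φ / cos φ₀ and k = cos φ₀ / cos φ, so h·k = 1.
At 69.5°: h = 0.4130, k = 2.422; principal scales a = 2.422, b = 0.4130.
sin(ω/2) = (a − b)/(a + b) = 2.009/2.835 = 0.7086, so ω = 2 arcsin(0.7086) ≈ 90.2°.

90.2°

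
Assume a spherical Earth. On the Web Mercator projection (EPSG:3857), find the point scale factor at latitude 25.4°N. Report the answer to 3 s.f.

1.11

For Mercator, h = k = sec φ (a conformal cylindrical projection has a single point scale, 1/cos φ).
k = 1/cos 25.4° = 1/0.9033 = 1.107.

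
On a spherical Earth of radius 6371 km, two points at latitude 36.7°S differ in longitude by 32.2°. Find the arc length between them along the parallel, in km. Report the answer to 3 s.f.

Arc length along a parallel = R cos φ · Δλ (with Δλ in radians).
= 6371 × cos 36.7° × (32.2° × π/180) = 6371 × 0.8018 × 0.5620 ≈ 2870 km.

2870 km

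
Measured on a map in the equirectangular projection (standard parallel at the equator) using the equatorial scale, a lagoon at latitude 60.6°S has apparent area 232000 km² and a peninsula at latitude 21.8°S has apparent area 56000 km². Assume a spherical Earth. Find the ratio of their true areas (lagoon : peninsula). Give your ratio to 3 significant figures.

On the plate carrée, areal scale = h·k = 1 × sec φ, so true area = apparent × cos φ.
True area of lagoon: 232000 × cos(60.6°) = 232000 × 0.4909 = 113900 km².
True area of peninsula: 56000 × cos(21.8°) = 56000 × 0.9285 = 52000 km².
Ratio = 113900 / 52000 ≈ 2.19.

2.19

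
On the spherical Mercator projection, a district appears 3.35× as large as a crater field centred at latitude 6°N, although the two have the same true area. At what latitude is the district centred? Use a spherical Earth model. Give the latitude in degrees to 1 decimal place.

For equal true areas on Mercator, apparent areas scale as sec²φ, so the ratio is cos²φ₂ / cos²φ₁.
cos²φ₂ / cos²φ₁ = 3.35  ⇒  cos φ₁ = cos 6° / √3.35 = 0.9945/1.830 = 0.5434.
φ₁ = arccos(0.5434) ≈ 57.1°.

57.1°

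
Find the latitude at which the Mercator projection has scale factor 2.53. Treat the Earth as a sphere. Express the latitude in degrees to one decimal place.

Mercator scale is k = sec φ = 1/cos φ.
1/cos φ = 2.53  ⇒  cos φ = 0.3953  ⇒  φ = arccos(0.3953) ≈ 66.7°.

66.7°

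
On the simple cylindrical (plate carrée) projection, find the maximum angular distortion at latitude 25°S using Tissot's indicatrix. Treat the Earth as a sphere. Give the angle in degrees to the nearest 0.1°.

5.6°

Plate carrée maps x = Rλ, y = Rφ. The meridian scale is h = 1 and the parallel scale is k = 1/cos φ = sec φ.
At 25°: h = 1.000, k = 1.103; principal scales a = 1.103, b = 1.000.
sin(ω/2) = (a − b)/(a + b) = 0.1034/2.103 = 0.04915, so ω = 2 arcsin(0.04915) ≈ 5.6°.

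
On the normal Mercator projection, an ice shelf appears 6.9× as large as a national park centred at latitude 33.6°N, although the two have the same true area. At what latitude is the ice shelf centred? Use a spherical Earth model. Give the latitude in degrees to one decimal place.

71.5°

For equal true areas on Mercator, apparent areas scale as sec²φ, so the ratio is cos²φ₂ / cos²φ₁.
cos²φ₂ / cos²φ₁ = 6.9  ⇒  cos φ₁ = cos 33.6° / √6.9 = 0.8329/2.627 = 0.3171.
φ₁ = arccos(0.3171) ≈ 71.5°.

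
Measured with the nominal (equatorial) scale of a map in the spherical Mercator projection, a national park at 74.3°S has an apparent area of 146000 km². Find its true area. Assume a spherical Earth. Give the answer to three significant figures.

The Mercator projection is conformal; its linear scale factor is the same in every direction and equals sec φ = 1/cos φ.
Areal scale = k² = sec²φ = 1/cos²(74.3°) = 1/0.2706² = 13.66.
True area = apparent / (areal scale) = 146000 / 13.66 ≈ 10700 km².

10700 km²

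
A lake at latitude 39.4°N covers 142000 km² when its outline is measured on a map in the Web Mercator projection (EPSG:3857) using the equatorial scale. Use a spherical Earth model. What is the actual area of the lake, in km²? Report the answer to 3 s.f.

84800 km²

For Mercator, h = k = sec φ (a conformal cylindrical projection has a single point scale, 1/cos φ).
Areal scale = k² = sec²φ = 1/cos²(39.4°) = 1/0.7727² = 1.675.
True area = apparent / (areal scale) = 142000 / 1.675 ≈ 84800 km².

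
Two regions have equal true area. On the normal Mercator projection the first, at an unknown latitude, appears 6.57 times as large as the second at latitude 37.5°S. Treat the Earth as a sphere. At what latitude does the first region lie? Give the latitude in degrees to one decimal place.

Mercator areal scale is sec²φ, so apparent-area ratio = sec²φ₁ / sec²φ₂ = cos²φ₂ / cos²φ₁.
cos²φ₂ / cos²φ₁ = 6.57  ⇒  cos φ₁ = cos 37.5° / √6.57 = 0.7934/2.563 = 0.3095.
φ₁ = arccos(0.3095) ≈ 72.0°.

72.0°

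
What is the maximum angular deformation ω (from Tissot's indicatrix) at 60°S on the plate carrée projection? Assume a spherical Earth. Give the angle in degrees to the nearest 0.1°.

For the equirectangular projection with φ₀ = 0 (plate carrée), h = 1 along meridians and k = sec φ along parallels.
At 60°: h = 1.000, k = 2.000; principal scales a = 2.000, b = 1.000.
sin(ω/2) = (a − b)/(a + b) = 1.0000/3.000 = 0.3333, so ω = 2 arcsin(0.3333) ≈ 38.9°.

38.9°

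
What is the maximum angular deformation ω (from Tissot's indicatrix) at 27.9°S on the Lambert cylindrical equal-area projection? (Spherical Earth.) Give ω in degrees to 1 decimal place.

The Lambert cylindrical equal-area projection is the cylindrical equal-area projection with its standard parallel at the equator (φ₀ = 0). For cylindrical equal-area with standard parallel φ₀, h = cos φ / cos φ₀ and k = cos φ₀ / cos φ, so h·k = 1.
At 27.9°: h = 0.8838, k = 1.132; principal scales a = 1.132, b = 0.8838.
sin(ω/2) = (a − b)/(a + b) = 0.2478/2.015 = 0.1229, so ω = 2 arcsin(0.1229) ≈ 14.1°.

14.1°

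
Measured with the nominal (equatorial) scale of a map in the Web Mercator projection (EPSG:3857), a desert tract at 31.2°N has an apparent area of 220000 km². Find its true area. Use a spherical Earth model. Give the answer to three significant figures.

Mercator is conformal, so the point scale is isotropic: h = k = sec φ = 1/cos φ.
Areal scale = k² = sec²φ = 1/cos²(31.2°) = 1/0.8554² = 1.367.
True area = apparent / (areal scale) = 220000 / 1.367 ≈ 161000 km².

161000 km²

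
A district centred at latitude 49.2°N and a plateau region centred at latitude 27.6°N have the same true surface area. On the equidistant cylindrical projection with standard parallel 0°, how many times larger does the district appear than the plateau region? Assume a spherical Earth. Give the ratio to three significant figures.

Plate carrée maps x = Rλ, y = Rφ. The meridian scale is h = 1 and the parallel scale is k = 1/cos φ = sec φ.
Areal scale at 49.2°: h·k = 1.000 × 1.530 = 1.530.
Areal scale at 27.6°: h·k = 1.000 × 1.128 = 1.128.
Ratio = 1.530/1.128 ≈ 1.36.

1.36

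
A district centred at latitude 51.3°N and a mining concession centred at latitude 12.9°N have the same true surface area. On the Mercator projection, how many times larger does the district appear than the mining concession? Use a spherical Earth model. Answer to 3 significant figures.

Mercator is conformal with k = sec φ, so areal scale = k² = sec²φ.
At 51.3°: sec²(51.3°) = 1/0.6252² = 2.558.
At 12.9°: sec²(12.9°) = 1/0.9748² = 1.052.
Ratio = 2.558/1.052 = cos²(12.9°)/cos²(51.3°) ≈ 2.43.

2.43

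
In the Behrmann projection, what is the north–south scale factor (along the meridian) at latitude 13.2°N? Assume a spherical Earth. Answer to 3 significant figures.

1.12

The Behrmann projection is cylindrical equal-area with φ₀ = 30°. Cylindrical equal-area (φ₀ = 30°): h = cos φ / cos 30° along meridians, k = cos 30° / cos φ along parallels; h·k = 1.
h = cos 13.2° / cos 30° = 0.9736/0.8660 = 1.124.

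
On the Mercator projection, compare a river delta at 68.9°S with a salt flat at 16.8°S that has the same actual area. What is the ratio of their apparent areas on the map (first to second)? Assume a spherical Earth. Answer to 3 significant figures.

7.07

Mercator is conformal with k = sec φ, so areal scale = k² = sec²φ.
At 68.9°: sec²(68.9°) = 1/0.3600² = 7.716.
At 16.8°: sec²(16.8°) = 1/0.9573² = 1.091.
Ratio = 7.716/1.091 = cos²(16.8°)/cos²(68.9°) ≈ 7.07.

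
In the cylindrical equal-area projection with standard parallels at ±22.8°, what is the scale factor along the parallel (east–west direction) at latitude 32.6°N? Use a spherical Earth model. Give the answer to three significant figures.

1.09

A cylindrical equal-area projection with standard parallel φ₀ has meridian scale h = cos φ / cos φ₀ and parallel scale k = cos φ₀ / cos φ (so areas are preserved, h·k = 1).
k = cos 22.8° / cos 32.6° = 0.9219/0.8425 = 1.094.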